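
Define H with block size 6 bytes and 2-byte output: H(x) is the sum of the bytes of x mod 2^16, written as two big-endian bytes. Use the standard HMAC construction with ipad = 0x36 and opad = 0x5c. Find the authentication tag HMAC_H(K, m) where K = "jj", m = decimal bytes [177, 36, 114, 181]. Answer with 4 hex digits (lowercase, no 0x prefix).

Key "jj" = 6a 6a is 2 bytes ≤ B = 6; zero-pad to 6 bytes: K' = 6a 6a 00 00 00 00.
K' ⊕ ipad = 5c 5c 36 36 36 36.  K' ⊕ opad = 36 36 5c 5c 5c 5c.
Inner input = (K'⊕ipad) ∥ m = 5c 5c 36 36 36 36 ∥ b1 24 72 b5.
Inner hash: sum = 92+92+54+54+54+54+177+36+114+181 = 908 → 03 8c.
Outer input = (K'⊕opad) ∥ inner = 36 36 5c 5c 5c 5c ∥ 03 8c.
Outer hash (tag): sum = 54+54+92+92+92+92+3+140 = 619 → 02 6b.

026b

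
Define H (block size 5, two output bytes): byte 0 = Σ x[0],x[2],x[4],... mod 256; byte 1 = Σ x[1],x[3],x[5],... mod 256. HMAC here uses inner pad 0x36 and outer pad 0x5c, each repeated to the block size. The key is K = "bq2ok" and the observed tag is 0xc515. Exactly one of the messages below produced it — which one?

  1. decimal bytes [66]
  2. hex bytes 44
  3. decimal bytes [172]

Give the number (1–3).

1

Key "bq2ok" = 62 71 32 6f 6b is exactly B = 5 bytes: K' = 62 71 32 6f 6b.
K' ⊕ ipad = 54 47 04 59 5d; K' ⊕ opad = 3e 2d 6e 33 37.
m1: inner = H(54 47 04 59 5d 42) = b5 e2; tag = H(3e 2d 6e 33 37 b5 e2) = c515 ← matches
m2: inner = H(54 47 04 59 5d 44) = b5 e4; tag = H(3e 2d 6e 33 37 b5 e4) = c715
m3: inner = H(54 47 04 59 5d ac) = b5 4c; tag = H(3e 2d 6e 33 37 b5 4c) = 2f15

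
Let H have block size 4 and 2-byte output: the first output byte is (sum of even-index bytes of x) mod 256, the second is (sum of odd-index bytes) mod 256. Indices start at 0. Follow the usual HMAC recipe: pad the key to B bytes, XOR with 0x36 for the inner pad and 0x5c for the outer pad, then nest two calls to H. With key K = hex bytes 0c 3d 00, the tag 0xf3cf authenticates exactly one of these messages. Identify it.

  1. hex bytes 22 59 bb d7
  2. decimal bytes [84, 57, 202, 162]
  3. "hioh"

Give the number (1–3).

3

Key hex bytes 0c 3d 00 is 3 bytes ≤ B = 4; zero-pad to 4 bytes: K' = 0c 3d 00 00.
K' ⊕ ipad = 3a 0b 36 36; K' ⊕ opad = 50 61 5c 5c.
m1: inner = H(3a 0b 36 36 22 59 bb d7) = 4d 71; tag = H(50 61 5c 5c 4d 71) = f92e
m2: inner = H(3a 0b 36 36 54 39 ca a2) = 8e 1c; tag = H(50 61 5c 5c 8e 1c) = 3ad9
m3: inner = H(3a 0b 36 36 68 69 6f 68) = 47 12; tag = H(50 61 5c 5c 47 12) = f3cf ← matches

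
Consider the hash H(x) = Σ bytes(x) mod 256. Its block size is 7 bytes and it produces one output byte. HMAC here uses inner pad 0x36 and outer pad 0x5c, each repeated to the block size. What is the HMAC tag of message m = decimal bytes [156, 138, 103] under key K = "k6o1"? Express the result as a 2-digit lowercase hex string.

Key "k6o1" = 6b 36 6f 31 is 4 bytes ≤ B = 7; zero-pad to 7 bytes: K' = 6b 36 6f 31 00 00 00.
K' ⊕ ipad = 5d 00 59 07 36 36 36.  K' ⊕ opad = 37 6a 33 6d 5c 5c 5c.
Inner input = (K'⊕ipad) ∥ m = 5d 00 59 07 36 36 36 ∥ 9c 8a 67.
Inner hash: sum = 93+0+89+7+54+54+54+156+138+103 = 748; mod 256 = 236 → ec.
Outer input = (K'⊕opad) ∥ inner = 37 6a 33 6d 5c 5c 5c ∥ ec.
Outer hash (tag): sum = 55+106+51+109+92+92+92+236 = 833; mod 256 = 65 → 41.

41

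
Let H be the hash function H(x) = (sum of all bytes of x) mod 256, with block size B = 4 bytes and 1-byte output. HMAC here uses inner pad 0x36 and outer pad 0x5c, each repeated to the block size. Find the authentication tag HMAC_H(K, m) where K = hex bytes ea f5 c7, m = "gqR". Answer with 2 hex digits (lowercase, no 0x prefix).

Key hex bytes ea f5 c7 is 3 bytes ≤ B = 4; zero-pad to 4 bytes: K' = ea f5 c7 00.
K' ⊕ ipad = dc c3 f1 36.  K' ⊕ opad = b6 a9 9b 5c.
Inner input = (K'⊕ipad) ∥ m = dc c3 f1 36 ∥ 67 71 52.
Inner hash: sum = 220+195+241+54+103+113+82 = 1008; mod 256 = 240 → f0.
Outer input = (K'⊕opad) ∥ inner = b6 a9 9b 5c ∥ f0.
Outer hash (tag): sum = 182+169+155+92+240 = 838; mod 256 = 70 → 46.

46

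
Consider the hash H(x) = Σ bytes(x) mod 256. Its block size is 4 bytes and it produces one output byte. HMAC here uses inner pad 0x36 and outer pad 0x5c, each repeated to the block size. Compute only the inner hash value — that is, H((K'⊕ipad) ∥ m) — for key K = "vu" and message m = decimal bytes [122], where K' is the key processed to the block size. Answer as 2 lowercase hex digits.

69

Key "vu" = 76 75 is 2 bytes ≤ B = 4; zero-pad to 4 bytes: K' = 76 75 00 00.
K' ⊕ ipad = 40 43 36 36.
Inner input = 40 43 36 36 ∥ 7a.
Inner hash: sum = 64+67+54+54+122 = 361; mod 256 = 105 → 69.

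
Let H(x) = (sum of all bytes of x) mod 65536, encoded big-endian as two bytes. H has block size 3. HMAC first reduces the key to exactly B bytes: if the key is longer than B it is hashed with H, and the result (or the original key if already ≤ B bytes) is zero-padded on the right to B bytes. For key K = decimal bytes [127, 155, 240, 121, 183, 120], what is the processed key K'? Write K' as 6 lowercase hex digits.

03b200

|K| = 6 > B = 3, so first hash the key.
H(K): sum = 127+155+240+121+183+120 = 946 → 03 b2.
Zero-pad H(K) = 03 b2 to 3 bytes: K' = 03 b2 00.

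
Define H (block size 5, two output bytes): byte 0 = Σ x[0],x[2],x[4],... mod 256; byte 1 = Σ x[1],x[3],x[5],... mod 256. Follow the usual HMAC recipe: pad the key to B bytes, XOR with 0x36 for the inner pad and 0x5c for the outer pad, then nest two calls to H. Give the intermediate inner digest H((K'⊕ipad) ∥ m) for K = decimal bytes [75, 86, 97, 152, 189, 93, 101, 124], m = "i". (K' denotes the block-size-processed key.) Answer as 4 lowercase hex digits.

Key decimal bytes [75, 86, 97, 152, 189, 93, 101, 124] = 4b 56 61 98 bd 5d 65 7c is 8 bytes > B = 5, so hash it first: H(key) = ce c7, then zero-pad to 5 bytes: K' = ce c7 00 00 00.
K' ⊕ ipad = f8 f1 36 36 36.
Inner input = f8 f1 36 36 36 ∥ 69.
Inner hash: even-index sum = 356 mod 256 = 100; odd-index sum = 400 mod 256 = 144 → 64 90.

6490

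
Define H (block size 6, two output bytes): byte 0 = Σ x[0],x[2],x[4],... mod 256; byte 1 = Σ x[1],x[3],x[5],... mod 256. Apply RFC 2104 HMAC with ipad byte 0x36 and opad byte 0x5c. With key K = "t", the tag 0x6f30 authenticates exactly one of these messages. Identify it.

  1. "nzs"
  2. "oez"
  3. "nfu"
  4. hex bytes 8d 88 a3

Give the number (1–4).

1

Key "t" = 74 is 1 byte ≤ B = 6; zero-pad to 6 bytes: K' = 74 00 00 00 00 00.
K' ⊕ ipad = 42 36 36 36 36 36; K' ⊕ opad = 28 5c 5c 5c 5c 5c.
m1: inner = H(42 36 36 36 36 36 6e 7a 73) = 8f 1c; tag = H(28 5c 5c 5c 5c 5c 8f 1c) = 6f30 ← matches
m2: inner = H(42 36 36 36 36 36 6f 65 7a) = 97 07; tag = H(28 5c 5c 5c 5c 5c 97 07) = 771b
m3: inner = H(42 36 36 36 36 36 6e 66 75) = 91 08; tag = H(28 5c 5c 5c 5c 5c 91 08) = 711c
m4: inner = H(42 36 36 36 36 36 8d 88 a3) = de 2a; tag = H(28 5c 5c 5c 5c 5c de 2a) = be3e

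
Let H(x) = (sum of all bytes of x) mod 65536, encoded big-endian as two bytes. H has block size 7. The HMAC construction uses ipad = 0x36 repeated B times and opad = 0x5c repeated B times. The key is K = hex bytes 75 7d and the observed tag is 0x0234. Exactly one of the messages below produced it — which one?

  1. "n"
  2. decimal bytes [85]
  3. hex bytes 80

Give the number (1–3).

3

Key hex bytes 75 7d is 2 bytes ≤ B = 7; zero-pad to 7 bytes: K' = 75 7d 00 00 00 00 00.
K' ⊕ ipad = 43 4b 36 36 36 36 36; K' ⊕ opad = 29 21 5c 5c 5c 5c 5c.
m1: inner = H(43 4b 36 36 36 36 36 6e) = 02 0a; tag = H(29 21 5c 5c 5c 5c 5c 02 0a) = 0222
m2: inner = H(43 4b 36 36 36 36 36 55) = 01 f1; tag = H(29 21 5c 5c 5c 5c 5c 01 f1) = 0308
m3: inner = H(43 4b 36 36 36 36 36 80) = 02 1c; tag = H(29 21 5c 5c 5c 5c 5c 02 1c) = 0234 ← matches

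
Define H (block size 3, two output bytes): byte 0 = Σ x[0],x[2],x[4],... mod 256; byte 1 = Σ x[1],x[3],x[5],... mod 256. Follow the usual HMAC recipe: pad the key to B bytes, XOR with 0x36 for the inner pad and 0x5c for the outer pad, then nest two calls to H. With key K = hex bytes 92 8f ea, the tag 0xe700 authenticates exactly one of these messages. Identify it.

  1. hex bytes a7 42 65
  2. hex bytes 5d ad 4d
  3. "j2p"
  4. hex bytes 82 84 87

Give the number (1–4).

2

Key hex bytes 92 8f ea is exactly B = 3 bytes: K' = 92 8f ea.
K' ⊕ ipad = a4 b9 dc; K' ⊕ opad = ce d3 b6.
m1: inner = H(a4 b9 dc a7 42 65) = c2 c5; tag = H(ce d3 b6 c2 c5) = 4995
m2: inner = H(a4 b9 dc 5d ad 4d) = 2d 63; tag = H(ce d3 b6 2d 63) = e700 ← matches
m3: inner = H(a4 b9 dc 6a 32 70) = b2 93; tag = H(ce d3 b6 b2 93) = 1785
m4: inner = H(a4 b9 dc 82 84 87) = 04 c2; tag = H(ce d3 b6 04 c2) = 46d7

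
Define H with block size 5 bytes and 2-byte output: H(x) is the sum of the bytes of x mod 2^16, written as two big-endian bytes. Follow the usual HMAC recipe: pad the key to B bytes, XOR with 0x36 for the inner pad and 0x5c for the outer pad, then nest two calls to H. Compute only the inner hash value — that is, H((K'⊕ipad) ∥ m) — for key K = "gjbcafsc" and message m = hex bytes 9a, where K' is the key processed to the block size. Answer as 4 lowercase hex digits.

0176

Key "gjbcafsc" = 67 6a 62 63 61 66 73 63 is 8 bytes > B = 5, so hash it first: H(key) = 03 33, then zero-pad to 5 bytes: K' = 03 33 00 00 00.
K' ⊕ ipad = 35 05 36 36 36.
Inner input = 35 05 36 36 36 ∥ 9a.
Inner hash: sum = 53+5+54+54+54+154 = 374 → 01 76.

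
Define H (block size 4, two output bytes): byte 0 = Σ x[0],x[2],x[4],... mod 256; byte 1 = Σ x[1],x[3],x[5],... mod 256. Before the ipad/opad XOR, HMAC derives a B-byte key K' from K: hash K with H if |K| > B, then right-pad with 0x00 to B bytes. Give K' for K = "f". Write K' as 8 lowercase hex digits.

66000000

Key "f" = 66 is 1 byte ≤ B = 4; zero-pad to 4 bytes: K' = 66 00 00 00.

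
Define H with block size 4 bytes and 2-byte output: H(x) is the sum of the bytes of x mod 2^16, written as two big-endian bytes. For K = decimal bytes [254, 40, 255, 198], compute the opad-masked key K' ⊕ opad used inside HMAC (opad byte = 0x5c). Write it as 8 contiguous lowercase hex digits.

Key decimal bytes [254, 40, 255, 198] = fe 28 ff c6 is exactly B = 4 bytes: K' = fe 28 ff c6.
XOR each byte with 0x5c: fe⊕5c=a2, 28⊕5c=74, ff⊕5c=a3, c6⊕5c=9a.

a274a39a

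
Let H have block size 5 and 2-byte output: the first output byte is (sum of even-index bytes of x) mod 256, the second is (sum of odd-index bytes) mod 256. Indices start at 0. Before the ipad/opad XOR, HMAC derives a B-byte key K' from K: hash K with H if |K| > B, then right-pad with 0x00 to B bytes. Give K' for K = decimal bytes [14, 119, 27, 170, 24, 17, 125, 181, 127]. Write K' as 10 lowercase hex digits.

|K| = 9 > B = 5, so first hash the key.
H(K): even-index sum = 317 mod 256 = 61; odd-index sum = 487 mod 256 = 231 → 3d e7.
Zero-pad H(K) = 3d e7 to 5 bytes: K' = 3d e7 00 00 00.

3de7000000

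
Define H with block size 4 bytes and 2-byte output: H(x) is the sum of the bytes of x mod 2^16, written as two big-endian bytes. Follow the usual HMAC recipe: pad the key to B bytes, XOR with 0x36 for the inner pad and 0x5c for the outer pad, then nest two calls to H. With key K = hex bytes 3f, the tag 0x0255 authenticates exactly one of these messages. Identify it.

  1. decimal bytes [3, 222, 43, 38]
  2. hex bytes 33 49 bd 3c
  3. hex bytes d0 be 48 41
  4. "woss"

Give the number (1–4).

1

Key hex bytes 3f is 1 byte ≤ B = 4; zero-pad to 4 bytes: K' = 3f 00 00 00.
K' ⊕ ipad = 09 36 36 36; K' ⊕ opad = 63 5c 5c 5c.
m1: inner = H(09 36 36 36 03 de 2b 26) = 01 dd; tag = H(63 5c 5c 5c 01 dd) = 0255 ← matches
m2: inner = H(09 36 36 36 33 49 bd 3c) = 02 20; tag = H(63 5c 5c 5c 02 20) = 0199
m3: inner = H(09 36 36 36 d0 be 48 41) = 02 c2; tag = H(63 5c 5c 5c 02 c2) = 023b
m4: inner = H(09 36 36 36 77 6f 73 73) = 02 77; tag = H(63 5c 5c 5c 02 77) = 01f0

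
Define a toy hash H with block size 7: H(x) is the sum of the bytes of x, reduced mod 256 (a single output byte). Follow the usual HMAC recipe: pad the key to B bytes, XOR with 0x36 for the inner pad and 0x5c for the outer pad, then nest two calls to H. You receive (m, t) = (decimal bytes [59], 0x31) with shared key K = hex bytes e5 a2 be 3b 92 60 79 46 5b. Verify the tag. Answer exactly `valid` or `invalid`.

valid

Key hex bytes e5 a2 be 3b 92 60 79 46 5b is 9 bytes > B = 7, so hash it first: H(key) = 8c, then zero-pad to 7 bytes: K' = 8c 00 00 00 00 00 00.
K' ⊕ ipad = ba 36 36 36 36 36 36; K' ⊕ opad = d0 5c 5c 5c 5c 5c 5c.
Inner hash: sum = 186+54+54+54+54+54+54+59 = 569; mod 256 = 57 → 39.
Outer hash (recomputed tag): sum = 208+92+92+92+92+92+92+57 = 817; mod 256 = 49 → 31.
Recomputed tag = 31; claimed = 31 → match.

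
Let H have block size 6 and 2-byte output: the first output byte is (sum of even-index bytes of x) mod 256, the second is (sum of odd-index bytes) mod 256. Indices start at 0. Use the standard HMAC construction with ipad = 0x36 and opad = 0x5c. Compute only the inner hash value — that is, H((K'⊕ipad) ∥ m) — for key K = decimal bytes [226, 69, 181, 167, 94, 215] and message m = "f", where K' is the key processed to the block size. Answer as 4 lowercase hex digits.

25e5

Key decimal bytes [226, 69, 181, 167, 94, 215] = e2 45 b5 a7 5e d7 is exactly B = 6 bytes: K' = e2 45 b5 a7 5e d7.
K' ⊕ ipad = d4 73 83 91 68 e1.
Inner input = d4 73 83 91 68 e1 ∥ 66.
Inner hash: even-index sum = 549 mod 256 = 37; odd-index sum = 485 mod 256 = 229 → 25 e5.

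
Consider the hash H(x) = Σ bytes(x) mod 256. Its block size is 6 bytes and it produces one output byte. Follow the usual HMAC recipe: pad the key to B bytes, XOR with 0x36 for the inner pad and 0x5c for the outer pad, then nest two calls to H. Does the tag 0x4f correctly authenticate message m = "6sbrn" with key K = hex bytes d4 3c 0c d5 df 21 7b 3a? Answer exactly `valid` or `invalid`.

valid

Key hex bytes d4 3c 0c d5 df 21 7b 3a is 8 bytes > B = 6, so hash it first: H(key) = a6, then zero-pad to 6 bytes: K' = a6 00 00 00 00 00.
K' ⊕ ipad = 90 36 36 36 36 36; K' ⊕ opad = fa 5c 5c 5c 5c 5c.
Inner hash: sum = 144+54+54+54+54+54+54+115+98+114+110 = 905; mod 256 = 137 → 89.
Outer hash (recomputed tag): sum = 250+92+92+92+92+92+137 = 847; mod 256 = 79 → 4f.
Recomputed tag = 4f; claimed = 4f → match.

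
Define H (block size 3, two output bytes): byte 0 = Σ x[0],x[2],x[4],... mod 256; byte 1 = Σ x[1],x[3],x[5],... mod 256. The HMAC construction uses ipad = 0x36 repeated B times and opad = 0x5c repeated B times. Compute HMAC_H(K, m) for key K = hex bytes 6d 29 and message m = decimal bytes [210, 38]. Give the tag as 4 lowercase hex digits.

7e2c

Key hex bytes 6d 29 is 2 bytes ≤ B = 3; zero-pad to 3 bytes: K' = 6d 29 00.
K' ⊕ ipad = 5b 1f 36.  K' ⊕ opad = 31 75 5c.
Inner input = (K'⊕ipad) ∥ m = 5b 1f 36 ∥ d2 26.
Inner hash: even-index sum = 183 mod 256 = 183; odd-index sum = 241 mod 256 = 241 → b7 f1.
Outer input = (K'⊕opad) ∥ inner = 31 75 5c ∥ b7 f1.
Outer hash (tag): even-index sum = 382 mod 256 = 126; odd-index sum = 300 mod 256 = 44 → 7e 2c.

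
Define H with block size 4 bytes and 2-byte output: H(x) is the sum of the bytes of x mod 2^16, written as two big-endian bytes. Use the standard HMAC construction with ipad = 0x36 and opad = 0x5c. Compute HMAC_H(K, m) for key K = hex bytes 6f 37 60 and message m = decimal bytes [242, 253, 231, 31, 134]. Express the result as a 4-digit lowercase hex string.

019b

Key hex bytes 6f 37 60 is 3 bytes ≤ B = 4; zero-pad to 4 bytes: K' = 6f 37 60 00.
K' ⊕ ipad = 59 01 56 36.  K' ⊕ opad = 33 6b 3c 5c.
Inner input = (K'⊕ipad) ∥ m = 59 01 56 36 ∥ f2 fd e7 1f 86.
Inner hash: sum = 89+1+86+54+242+253+231+31+134 = 1121 → 04 61.
Outer input = (K'⊕opad) ∥ inner = 33 6b 3c 5c ∥ 04 61.
Outer hash (tag): sum = 51+107+60+92+4+97 = 411 → 01 9b.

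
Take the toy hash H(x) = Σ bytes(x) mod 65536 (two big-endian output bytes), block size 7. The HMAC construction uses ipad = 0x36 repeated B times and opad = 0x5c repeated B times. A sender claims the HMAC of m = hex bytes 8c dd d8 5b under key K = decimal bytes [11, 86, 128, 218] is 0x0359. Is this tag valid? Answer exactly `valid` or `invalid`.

valid

Key decimal bytes [11, 86, 128, 218] = 0b 56 80 da is 4 bytes ≤ B = 7; zero-pad to 7 bytes: K' = 0b 56 80 da 00 00 00.
K' ⊕ ipad = 3d 60 b6 ec 36 36 36; K' ⊕ opad = 57 0a dc 86 5c 5c 5c.
Inner hash: sum = 61+96+182+236+54+54+54+140+221+216+91 = 1405 → 05 7d.
Outer hash (recomputed tag): sum = 87+10+220+134+92+92+92+5+125 = 857 → 03 59.
Recomputed tag = 0359; claimed = 0359 → match.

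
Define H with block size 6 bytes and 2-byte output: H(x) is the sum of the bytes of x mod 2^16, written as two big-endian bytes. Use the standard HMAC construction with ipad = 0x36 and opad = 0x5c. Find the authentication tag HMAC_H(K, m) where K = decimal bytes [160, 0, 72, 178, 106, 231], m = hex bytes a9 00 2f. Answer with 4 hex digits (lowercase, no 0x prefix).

Key decimal bytes [160, 0, 72, 178, 106, 231] = a0 00 48 b2 6a e7 is exactly B = 6 bytes: K' = a0 00 48 b2 6a e7.
K' ⊕ ipad = 96 36 7e 84 5c d1.  K' ⊕ opad = fc 5c 14 ee 36 bb.
Inner input = (K'⊕ipad) ∥ m = 96 36 7e 84 5c d1 ∥ a9 00 2f.
Inner hash: sum = 150+54+126+132+92+209+169+0+47 = 979 → 03 d3.
Outer input = (K'⊕opad) ∥ inner = fc 5c 14 ee 36 bb ∥ 03 d3.
Outer hash (tag): sum = 252+92+20+238+54+187+3+211 = 1057 → 04 21.

0421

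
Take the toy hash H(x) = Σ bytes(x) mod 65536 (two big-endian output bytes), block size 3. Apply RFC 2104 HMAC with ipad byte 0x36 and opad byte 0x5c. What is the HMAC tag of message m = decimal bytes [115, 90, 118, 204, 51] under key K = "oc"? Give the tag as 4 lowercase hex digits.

Key "oc" = 6f 63 is 2 bytes ≤ B = 3; zero-pad to 3 bytes: K' = 6f 63 00.
K' ⊕ ipad = 59 55 36.  K' ⊕ opad = 33 3f 5c.
Inner input = (K'⊕ipad) ∥ m = 59 55 36 ∥ 73 5a 76 cc 33.
Inner hash: sum = 89+85+54+115+90+118+204+51 = 806 → 03 26.
Outer input = (K'⊕opad) ∥ inner = 33 3f 5c ∥ 03 26.
Outer hash (tag): sum = 51+63+92+3+38 = 247 → 00 f7.

00f7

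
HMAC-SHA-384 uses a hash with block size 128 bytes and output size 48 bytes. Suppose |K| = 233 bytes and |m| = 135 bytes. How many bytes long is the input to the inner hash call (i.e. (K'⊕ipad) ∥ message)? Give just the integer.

Key is 233 > 128 bytes, so it is hashed to 48 bytes then zero-padded to 128: |K'| = 128.
Inner input = (K'⊕ipad) ∥ m → 128 + 135 = 263 bytes.

263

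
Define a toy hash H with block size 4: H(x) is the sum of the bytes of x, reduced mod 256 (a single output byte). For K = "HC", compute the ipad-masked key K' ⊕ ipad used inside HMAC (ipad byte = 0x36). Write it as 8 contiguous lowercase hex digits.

Key "HC" = 48 43 is 2 bytes ≤ B = 4; zero-pad to 4 bytes: K' = 48 43 00 00.
XOR each byte with 0x36: 48⊕36=7e, 43⊕36=75, 00⊕36=36, 00⊕36=36.

7e753636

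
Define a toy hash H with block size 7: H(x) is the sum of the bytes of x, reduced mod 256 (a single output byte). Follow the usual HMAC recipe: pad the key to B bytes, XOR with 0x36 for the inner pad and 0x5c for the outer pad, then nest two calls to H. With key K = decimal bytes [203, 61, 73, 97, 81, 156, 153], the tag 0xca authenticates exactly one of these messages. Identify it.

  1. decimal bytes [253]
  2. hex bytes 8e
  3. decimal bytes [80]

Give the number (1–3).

3

Key decimal bytes [203, 61, 73, 97, 81, 156, 153] = cb 3d 49 61 51 9c 99 is exactly B = 7 bytes: K' = cb 3d 49 61 51 9c 99.
K' ⊕ ipad = fd 0b 7f 57 67 aa af; K' ⊕ opad = 97 61 15 3d 0d c0 c5.
m1: inner = H(fd 0b 7f 57 67 aa af fd) = 9b; tag = H(97 61 15 3d 0d c0 c5 9b) = 77
m2: inner = H(fd 0b 7f 57 67 aa af 8e) = 2c; tag = H(97 61 15 3d 0d c0 c5 2c) = 08
m3: inner = H(fd 0b 7f 57 67 aa af 50) = ee; tag = H(97 61 15 3d 0d c0 c5 ee) = ca ← matches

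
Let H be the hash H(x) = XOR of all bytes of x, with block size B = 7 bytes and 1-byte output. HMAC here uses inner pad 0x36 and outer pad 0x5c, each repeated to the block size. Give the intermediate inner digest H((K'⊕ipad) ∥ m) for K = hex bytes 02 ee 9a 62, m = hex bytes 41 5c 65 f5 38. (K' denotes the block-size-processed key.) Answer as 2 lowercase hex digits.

Key hex bytes 02 ee 9a 62 is 4 bytes ≤ B = 7; zero-pad to 7 bytes: K' = 02 ee 9a 62 00 00 00.
K' ⊕ ipad = 34 d8 ac 54 36 36 36.
Inner input = 34 d8 ac 54 36 36 36 ∥ 41 5c 65 f5 38.
Inner hash: XOR 34⊕d8⊕ac⊕54⊕36⊕36⊕36⊕41⊕5c⊕65⊕f5⊕38 = 97.

97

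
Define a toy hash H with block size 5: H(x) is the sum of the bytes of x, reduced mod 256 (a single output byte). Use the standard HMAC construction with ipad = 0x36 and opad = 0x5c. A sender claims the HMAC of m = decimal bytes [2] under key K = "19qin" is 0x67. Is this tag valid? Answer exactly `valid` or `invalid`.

Key "19qin" = 31 39 71 69 6e is exactly B = 5 bytes: K' = 31 39 71 69 6e.
K' ⊕ ipad = 07 0f 47 5f 58; K' ⊕ opad = 6d 65 2d 35 32.
Inner hash: sum = 7+15+71+95+88+2 = 278; mod 256 = 22 → 16.
Outer hash (recomputed tag): sum = 109+101+45+53+50+22 = 380; mod 256 = 124 → 7c.
Recomputed tag = 7c; claimed = 67 → mismatch.

invalid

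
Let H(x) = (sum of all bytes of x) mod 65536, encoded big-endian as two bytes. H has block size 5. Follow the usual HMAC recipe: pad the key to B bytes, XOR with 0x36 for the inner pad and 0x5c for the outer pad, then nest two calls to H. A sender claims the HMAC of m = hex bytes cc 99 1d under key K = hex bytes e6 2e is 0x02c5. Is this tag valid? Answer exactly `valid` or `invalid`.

Key hex bytes e6 2e is 2 bytes ≤ B = 5; zero-pad to 5 bytes: K' = e6 2e 00 00 00.
K' ⊕ ipad = d0 18 36 36 36; K' ⊕ opad = ba 72 5c 5c 5c.
Inner hash: sum = 208+24+54+54+54+204+153+29 = 780 → 03 0c.
Outer hash (recomputed tag): sum = 186+114+92+92+92+3+12 = 591 → 02 4f.
Recomputed tag = 024f; claimed = 02c5 → mismatch.

invalid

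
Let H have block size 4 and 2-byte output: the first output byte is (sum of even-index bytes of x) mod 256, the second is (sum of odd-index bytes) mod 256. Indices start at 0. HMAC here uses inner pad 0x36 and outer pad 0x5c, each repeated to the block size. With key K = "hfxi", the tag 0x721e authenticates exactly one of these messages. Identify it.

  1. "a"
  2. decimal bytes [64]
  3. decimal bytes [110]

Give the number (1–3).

Key "hfxi" = 68 66 78 69 is exactly B = 4 bytes: K' = 68 66 78 69.
K' ⊕ ipad = 5e 50 4e 5f; K' ⊕ opad = 34 3a 24 35.
m1: inner = H(5e 50 4e 5f 61) = 0d af; tag = H(34 3a 24 35 0d af) = 651e
m2: inner = H(5e 50 4e 5f 40) = ec af; tag = H(34 3a 24 35 ec af) = 441e
m3: inner = H(5e 50 4e 5f 6e) = 1a af; tag = H(34 3a 24 35 1a af) = 721e ← matches

3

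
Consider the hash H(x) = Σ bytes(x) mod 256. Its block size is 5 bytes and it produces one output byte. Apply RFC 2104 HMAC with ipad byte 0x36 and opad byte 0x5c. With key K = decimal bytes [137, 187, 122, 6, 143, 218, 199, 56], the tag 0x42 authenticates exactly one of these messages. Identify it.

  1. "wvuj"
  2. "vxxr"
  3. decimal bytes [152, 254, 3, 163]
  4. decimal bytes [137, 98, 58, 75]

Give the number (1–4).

4

Key decimal bytes [137, 187, 122, 6, 143, 218, 199, 56] = 89 bb 7a 06 8f da c7 38 is 8 bytes > B = 5, so hash it first: H(key) = 2c, then zero-pad to 5 bytes: K' = 2c 00 00 00 00.
K' ⊕ ipad = 1a 36 36 36 36; K' ⊕ opad = 70 5c 5c 5c 5c.
m1: inner = H(1a 36 36 36 36 77 76 75 6a) = be; tag = H(70 5c 5c 5c 5c be) = 9e
m2: inner = H(1a 36 36 36 36 76 78 78 72) = ca; tag = H(70 5c 5c 5c 5c ca) = aa
m3: inner = H(1a 36 36 36 36 98 fe 03 a3) = 2e; tag = H(70 5c 5c 5c 5c 2e) = 0e
m4: inner = H(1a 36 36 36 36 89 62 3a 4b) = 62; tag = H(70 5c 5c 5c 5c 62) = 42 ← matches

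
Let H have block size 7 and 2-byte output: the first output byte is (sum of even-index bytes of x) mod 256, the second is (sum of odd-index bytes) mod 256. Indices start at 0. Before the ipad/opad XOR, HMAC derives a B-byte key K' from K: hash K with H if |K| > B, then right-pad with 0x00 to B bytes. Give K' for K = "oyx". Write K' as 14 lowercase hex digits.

Key "oyx" = 6f 79 78 is 3 bytes ≤ B = 7; zero-pad to 7 bytes: K' = 6f 79 78 00 00 00 00.

6f797800000000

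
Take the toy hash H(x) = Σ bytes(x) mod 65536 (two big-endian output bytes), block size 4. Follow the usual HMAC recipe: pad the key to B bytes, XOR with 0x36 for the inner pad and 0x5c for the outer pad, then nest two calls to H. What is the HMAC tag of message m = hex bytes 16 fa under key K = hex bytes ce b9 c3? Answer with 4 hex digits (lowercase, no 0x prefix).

Key hex bytes ce b9 c3 is 3 bytes ≤ B = 4; zero-pad to 4 bytes: K' = ce b9 c3 00.
K' ⊕ ipad = f8 8f f5 36.  K' ⊕ opad = 92 e5 9f 5c.
Inner input = (K'⊕ipad) ∥ m = f8 8f f5 36 ∥ 16 fa.
Inner hash: sum = 248+143+245+54+22+250 = 962 → 03 c2.
Outer input = (K'⊕opad) ∥ inner = 92 e5 9f 5c ∥ 03 c2.
Outer hash (tag): sum = 146+229+159+92+3+194 = 823 → 03 37.

0337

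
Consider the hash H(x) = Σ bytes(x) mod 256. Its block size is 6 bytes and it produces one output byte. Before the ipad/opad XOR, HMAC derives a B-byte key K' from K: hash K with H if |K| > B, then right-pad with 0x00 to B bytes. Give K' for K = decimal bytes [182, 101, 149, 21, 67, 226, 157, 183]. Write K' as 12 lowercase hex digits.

3e0000000000

|K| = 8 > B = 6, so first hash the key.
H(K): sum = 182+101+149+21+67+226+157+183 = 1086; mod 256 = 62 → 3e.
Zero-pad H(K) = 3e to 6 bytes: K' = 3e 00 00 00 00 00.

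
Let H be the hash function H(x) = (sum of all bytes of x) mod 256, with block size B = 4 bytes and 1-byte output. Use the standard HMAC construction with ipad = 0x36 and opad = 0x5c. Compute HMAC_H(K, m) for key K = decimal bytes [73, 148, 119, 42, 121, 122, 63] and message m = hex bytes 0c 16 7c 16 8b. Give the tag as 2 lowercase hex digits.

Key decimal bytes [73, 148, 119, 42, 121, 122, 63] = 49 94 77 2a 79 7a 3f is 7 bytes > B = 4, so hash it first: H(key) = b0, then zero-pad to 4 bytes: K' = b0 00 00 00.
K' ⊕ ipad = 86 36 36 36.  K' ⊕ opad = ec 5c 5c 5c.
Inner input = (K'⊕ipad) ∥ m = 86 36 36 36 ∥ 0c 16 7c 16 8b.
Inner hash: sum = 134+54+54+54+12+22+124+22+139 = 615; mod 256 = 103 → 67.
Outer input = (K'⊕opad) ∥ inner = ec 5c 5c 5c ∥ 67.
Outer hash (tag): sum = 236+92+92+92+103 = 615; mod 256 = 103 → 67.

67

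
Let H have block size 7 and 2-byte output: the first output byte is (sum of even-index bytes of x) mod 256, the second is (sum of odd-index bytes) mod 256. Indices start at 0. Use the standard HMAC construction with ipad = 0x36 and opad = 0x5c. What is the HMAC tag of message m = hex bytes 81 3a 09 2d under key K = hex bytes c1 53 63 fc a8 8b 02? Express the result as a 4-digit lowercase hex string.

a40b

Key hex bytes c1 53 63 fc a8 8b 02 is exactly B = 7 bytes: K' = c1 53 63 fc a8 8b 02.
K' ⊕ ipad = f7 65 55 ca 9e bd 34.  K' ⊕ opad = 9d 0f 3f a0 f4 d7 5e.
Inner input = (K'⊕ipad) ∥ m = f7 65 55 ca 9e bd 34 ∥ 81 3a 09 2d.
Inner hash: even-index sum = 645 mod 256 = 133; odd-index sum = 630 mod 256 = 118 → 85 76.
Outer input = (K'⊕opad) ∥ inner = 9d 0f 3f a0 f4 d7 5e ∥ 85 76.
Outer hash (tag): even-index sum = 676 mod 256 = 164; odd-index sum = 523 mod 256 = 11 → a4 0b.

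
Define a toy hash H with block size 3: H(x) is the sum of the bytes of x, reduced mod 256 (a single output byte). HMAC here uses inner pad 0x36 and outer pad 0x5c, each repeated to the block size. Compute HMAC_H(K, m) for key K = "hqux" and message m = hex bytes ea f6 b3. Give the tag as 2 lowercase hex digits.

41

Key "hqux" = 68 71 75 78 is 4 bytes > B = 3, so hash it first: H(key) = c6, then zero-pad to 3 bytes: K' = c6 00 00.
K' ⊕ ipad = f0 36 36.  K' ⊕ opad = 9a 5c 5c.
Inner input = (K'⊕ipad) ∥ m = f0 36 36 ∥ ea f6 b3.
Inner hash: sum = 240+54+54+234+246+179 = 1007; mod 256 = 239 → ef.
Outer input = (K'⊕opad) ∥ inner = 9a 5c 5c ∥ ef.
Outer hash (tag): sum = 154+92+92+239 = 577; mod 256 = 65 → 41.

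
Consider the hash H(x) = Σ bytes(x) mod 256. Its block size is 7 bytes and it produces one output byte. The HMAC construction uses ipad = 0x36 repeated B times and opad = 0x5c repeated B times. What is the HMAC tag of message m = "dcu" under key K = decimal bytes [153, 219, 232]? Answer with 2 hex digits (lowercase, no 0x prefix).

Key decimal bytes [153, 219, 232] = 99 db e8 is 3 bytes ≤ B = 7; zero-pad to 7 bytes: K' = 99 db e8 00 00 00 00.
K' ⊕ ipad = af ed de 36 36 36 36.  K' ⊕ opad = c5 87 b4 5c 5c 5c 5c.
Inner input = (K'⊕ipad) ∥ m = af ed de 36 36 36 36 ∥ 64 63 75.
Inner hash: sum = 175+237+222+54+54+54+54+100+99+117 = 1166; mod 256 = 142 → 8e.
Outer input = (K'⊕opad) ∥ inner = c5 87 b4 5c 5c 5c 5c ∥ 8e.
Outer hash (tag): sum = 197+135+180+92+92+92+92+142 = 1022; mod 256 = 254 → fe.

fe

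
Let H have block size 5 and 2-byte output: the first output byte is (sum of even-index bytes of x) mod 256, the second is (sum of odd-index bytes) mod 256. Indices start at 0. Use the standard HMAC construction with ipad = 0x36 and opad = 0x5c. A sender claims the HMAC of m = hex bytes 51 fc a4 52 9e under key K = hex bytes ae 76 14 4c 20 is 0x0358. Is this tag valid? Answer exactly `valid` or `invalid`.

Key hex bytes ae 76 14 4c 20 is exactly B = 5 bytes: K' = ae 76 14 4c 20.
K' ⊕ ipad = 98 40 22 7a 16; K' ⊕ opad = f2 2a 48 10 7c.
Inner hash: even-index sum = 542 mod 256 = 30; odd-index sum = 589 mod 256 = 77 → 1e 4d.
Outer hash (recomputed tag): even-index sum = 515 mod 256 = 3; odd-index sum = 88 mod 256 = 88 → 03 58.
Recomputed tag = 0358; claimed = 0358 → match.

valid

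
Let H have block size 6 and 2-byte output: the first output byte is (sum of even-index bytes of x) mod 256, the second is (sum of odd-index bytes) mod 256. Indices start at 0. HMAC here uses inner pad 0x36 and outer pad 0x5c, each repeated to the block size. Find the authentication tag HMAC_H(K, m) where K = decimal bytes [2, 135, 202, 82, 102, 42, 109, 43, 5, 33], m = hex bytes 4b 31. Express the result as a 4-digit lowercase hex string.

Key decimal bytes [2, 135, 202, 82, 102, 42, 109, 43, 5, 33] = 02 87 ca 52 66 2a 6d 2b 05 21 is 10 bytes > B = 6, so hash it first: H(key) = a4 4f, then zero-pad to 6 bytes: K' = a4 4f 00 00 00 00.
K' ⊕ ipad = 92 79 36 36 36 36.  K' ⊕ opad = f8 13 5c 5c 5c 5c.
Inner input = (K'⊕ipad) ∥ m = 92 79 36 36 36 36 ∥ 4b 31.
Inner hash: even-index sum = 329 mod 256 = 73; odd-index sum = 278 mod 256 = 22 → 49 16.
Outer input = (K'⊕opad) ∥ inner = f8 13 5c 5c 5c 5c ∥ 49 16.
Outer hash (tag): even-index sum = 505 mod 256 = 249; odd-index sum = 225 mod 256 = 225 → f9 e1.

f9e1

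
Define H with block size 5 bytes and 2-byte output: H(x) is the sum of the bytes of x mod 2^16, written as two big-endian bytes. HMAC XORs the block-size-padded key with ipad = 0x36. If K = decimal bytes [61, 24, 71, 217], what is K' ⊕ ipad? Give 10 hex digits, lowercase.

0b2e71ef36

Key decimal bytes [61, 24, 71, 217] = 3d 18 47 d9 is 4 bytes ≤ B = 5; zero-pad to 5 bytes: K' = 3d 18 47 d9 00.
XOR each byte with 0x36: 3d⊕36=0b, 18⊕36=2e, 47⊕36=71, d9⊕36=ef, 00⊕36=36.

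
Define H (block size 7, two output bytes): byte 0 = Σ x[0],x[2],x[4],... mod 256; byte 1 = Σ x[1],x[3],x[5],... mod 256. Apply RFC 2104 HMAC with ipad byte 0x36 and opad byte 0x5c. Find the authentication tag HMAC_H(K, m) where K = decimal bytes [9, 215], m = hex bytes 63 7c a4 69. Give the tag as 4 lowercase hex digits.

bd09

Key decimal bytes [9, 215] = 09 d7 is 2 bytes ≤ B = 7; zero-pad to 7 bytes: K' = 09 d7 00 00 00 00 00.
K' ⊕ ipad = 3f e1 36 36 36 36 36.  K' ⊕ opad = 55 8b 5c 5c 5c 5c 5c.
Inner input = (K'⊕ipad) ∥ m = 3f e1 36 36 36 36 36 ∥ 63 7c a4 69.
Inner hash: even-index sum = 454 mod 256 = 198; odd-index sum = 596 mod 256 = 84 → c6 54.
Outer input = (K'⊕opad) ∥ inner = 55 8b 5c 5c 5c 5c 5c ∥ c6 54.
Outer hash (tag): even-index sum = 445 mod 256 = 189; odd-index sum = 521 mod 256 = 9 → bd 09.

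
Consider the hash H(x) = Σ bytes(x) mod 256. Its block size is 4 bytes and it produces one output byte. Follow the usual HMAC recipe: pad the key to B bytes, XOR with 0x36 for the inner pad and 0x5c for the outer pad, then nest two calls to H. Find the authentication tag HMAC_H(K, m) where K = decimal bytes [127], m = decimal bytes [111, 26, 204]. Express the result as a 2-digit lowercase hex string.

77

Key decimal bytes [127] = 7f is 1 byte ≤ B = 4; zero-pad to 4 bytes: K' = 7f 00 00 00.
K' ⊕ ipad = 49 36 36 36.  K' ⊕ opad = 23 5c 5c 5c.
Inner input = (K'⊕ipad) ∥ m = 49 36 36 36 ∥ 6f 1a cc.
Inner hash: sum = 73+54+54+54+111+26+204 = 576; mod 256 = 64 → 40.
Outer input = (K'⊕opad) ∥ inner = 23 5c 5c 5c ∥ 40.
Outer hash (tag): sum = 35+92+92+92+64 = 375; mod 256 = 119 → 77.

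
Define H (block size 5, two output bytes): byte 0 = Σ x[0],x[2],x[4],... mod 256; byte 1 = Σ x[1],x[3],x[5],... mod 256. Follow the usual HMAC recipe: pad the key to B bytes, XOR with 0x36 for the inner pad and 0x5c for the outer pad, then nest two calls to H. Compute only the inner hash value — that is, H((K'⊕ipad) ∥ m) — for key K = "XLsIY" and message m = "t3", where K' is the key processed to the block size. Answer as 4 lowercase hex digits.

556d

Key "XLsIY" = 58 4c 73 49 59 is exactly B = 5 bytes: K' = 58 4c 73 49 59.
K' ⊕ ipad = 6e 7a 45 7f 6f.
Inner input = 6e 7a 45 7f 6f ∥ 74 33.
Inner hash: even-index sum = 341 mod 256 = 85; odd-index sum = 365 mod 256 = 109 → 55 6d.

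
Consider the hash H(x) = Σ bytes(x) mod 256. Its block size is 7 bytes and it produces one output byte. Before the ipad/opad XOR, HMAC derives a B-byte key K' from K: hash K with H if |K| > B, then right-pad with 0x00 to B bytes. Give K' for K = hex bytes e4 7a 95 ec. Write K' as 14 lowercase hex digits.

e47a95ec000000

Key hex bytes e4 7a 95 ec is 4 bytes ≤ B = 7; zero-pad to 7 bytes: K' = e4 7a 95 ec 00 00 00.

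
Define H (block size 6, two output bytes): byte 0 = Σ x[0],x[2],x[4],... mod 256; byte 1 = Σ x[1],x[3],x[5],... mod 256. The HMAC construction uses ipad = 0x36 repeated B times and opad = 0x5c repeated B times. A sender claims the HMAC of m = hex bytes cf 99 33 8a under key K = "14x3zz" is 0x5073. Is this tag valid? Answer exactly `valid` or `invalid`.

invalid

Key "14x3zz" = 31 34 78 33 7a 7a is exactly B = 6 bytes: K' = 31 34 78 33 7a 7a.
K' ⊕ ipad = 07 02 4e 05 4c 4c; K' ⊕ opad = 6d 68 24 6f 26 26.
Inner hash: even-index sum = 419 mod 256 = 163; odd-index sum = 374 mod 256 = 118 → a3 76.
Outer hash (recomputed tag): even-index sum = 346 mod 256 = 90; odd-index sum = 371 mod 256 = 115 → 5a 73.
Recomputed tag = 5a73; claimed = 5073 → mismatch.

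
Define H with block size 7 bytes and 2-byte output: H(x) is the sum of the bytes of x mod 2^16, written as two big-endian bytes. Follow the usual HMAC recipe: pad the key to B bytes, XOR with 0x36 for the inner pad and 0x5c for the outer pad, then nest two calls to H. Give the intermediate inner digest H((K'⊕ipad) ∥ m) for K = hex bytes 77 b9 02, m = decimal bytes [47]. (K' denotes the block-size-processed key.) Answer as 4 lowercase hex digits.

Key hex bytes 77 b9 02 is 3 bytes ≤ B = 7; zero-pad to 7 bytes: K' = 77 b9 02 00 00 00 00.
K' ⊕ ipad = 41 8f 34 36 36 36 36.
Inner input = 41 8f 34 36 36 36 36 ∥ 2f.
Inner hash: sum = 65+143+52+54+54+54+54+47 = 523 → 02 0b.

020b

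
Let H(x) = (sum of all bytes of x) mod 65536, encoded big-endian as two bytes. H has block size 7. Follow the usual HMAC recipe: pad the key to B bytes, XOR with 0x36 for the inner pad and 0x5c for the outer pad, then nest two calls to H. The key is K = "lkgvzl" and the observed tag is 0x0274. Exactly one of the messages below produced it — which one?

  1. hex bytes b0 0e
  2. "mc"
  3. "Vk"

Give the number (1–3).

2

Key "lkgvzl" = 6c 6b 67 76 7a 6c is 6 bytes ≤ B = 7; zero-pad to 7 bytes: K' = 6c 6b 67 76 7a 6c 00.
K' ⊕ ipad = 5a 5d 51 40 4c 5a 36; K' ⊕ opad = 30 37 3b 2a 26 30 5c.
m1: inner = H(5a 5d 51 40 4c 5a 36 b0 0e) = 02 e2; tag = H(30 37 3b 2a 26 30 5c 02 e2) = 0262
m2: inner = H(5a 5d 51 40 4c 5a 36 6d 63) = 02 f4; tag = H(30 37 3b 2a 26 30 5c 02 f4) = 0274 ← matches
m3: inner = H(5a 5d 51 40 4c 5a 36 56 6b) = 02 e5; tag = H(30 37 3b 2a 26 30 5c 02 e5) = 0265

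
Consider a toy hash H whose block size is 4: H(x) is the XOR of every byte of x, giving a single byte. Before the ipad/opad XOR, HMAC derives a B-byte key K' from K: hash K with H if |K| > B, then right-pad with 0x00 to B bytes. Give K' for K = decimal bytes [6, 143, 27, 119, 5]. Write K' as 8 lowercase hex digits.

|K| = 5 > B = 4, so first hash the key.
H(K): XOR 06⊕8f⊕1b⊕77⊕05 = e0.
Zero-pad H(K) = e0 to 4 bytes: K' = e0 00 00 00.

e0000000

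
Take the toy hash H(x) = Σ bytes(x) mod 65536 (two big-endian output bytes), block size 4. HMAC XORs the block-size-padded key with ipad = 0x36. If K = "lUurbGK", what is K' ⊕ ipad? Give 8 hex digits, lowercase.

34aa3636

Key "lUurbGK" = 6c 55 75 72 62 47 4b is 7 bytes > B = 4, so hash it first: H(key) = 02 9c, then zero-pad to 4 bytes: K' = 02 9c 00 00.
XOR each byte with 0x36: 02⊕36=34, 9c⊕36=aa, 00⊕36=36, 00⊕36=36.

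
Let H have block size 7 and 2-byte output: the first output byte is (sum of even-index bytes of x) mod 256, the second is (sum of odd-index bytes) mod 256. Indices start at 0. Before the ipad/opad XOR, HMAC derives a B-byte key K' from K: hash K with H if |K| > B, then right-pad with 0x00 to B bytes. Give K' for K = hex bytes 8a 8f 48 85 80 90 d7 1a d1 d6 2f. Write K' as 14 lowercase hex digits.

|K| = 11 > B = 7, so first hash the key.
H(K): even-index sum = 809 mod 256 = 41; odd-index sum = 660 mod 256 = 148 → 29 94.
Zero-pad H(K) = 29 94 to 7 bytes: K' = 29 94 00 00 00 00 00.

29940000000000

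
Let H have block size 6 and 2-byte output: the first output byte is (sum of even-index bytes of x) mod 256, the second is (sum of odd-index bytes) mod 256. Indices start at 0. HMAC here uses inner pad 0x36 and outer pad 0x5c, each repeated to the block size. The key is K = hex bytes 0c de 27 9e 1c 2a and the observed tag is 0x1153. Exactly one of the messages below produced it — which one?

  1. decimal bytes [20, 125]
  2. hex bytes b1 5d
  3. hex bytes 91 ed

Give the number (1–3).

Key hex bytes 0c de 27 9e 1c 2a is exactly B = 6 bytes: K' = 0c de 27 9e 1c 2a.
K' ⊕ ipad = 3a e8 11 a8 2a 1c; K' ⊕ opad = 50 82 7b c2 40 76.
m1: inner = H(3a e8 11 a8 2a 1c 14 7d) = 89 29; tag = H(50 82 7b c2 40 76 89 29) = 94e3
m2: inner = H(3a e8 11 a8 2a 1c b1 5d) = 26 09; tag = H(50 82 7b c2 40 76 26 09) = 31c3
m3: inner = H(3a e8 11 a8 2a 1c 91 ed) = 06 99; tag = H(50 82 7b c2 40 76 06 99) = 1153 ← matches

3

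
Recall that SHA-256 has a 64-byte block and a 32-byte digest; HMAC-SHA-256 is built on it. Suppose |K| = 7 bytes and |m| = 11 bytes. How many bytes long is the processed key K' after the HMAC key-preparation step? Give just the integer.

Key is 7 ≤ 64 bytes, zero-padded: |K'| = 64.

64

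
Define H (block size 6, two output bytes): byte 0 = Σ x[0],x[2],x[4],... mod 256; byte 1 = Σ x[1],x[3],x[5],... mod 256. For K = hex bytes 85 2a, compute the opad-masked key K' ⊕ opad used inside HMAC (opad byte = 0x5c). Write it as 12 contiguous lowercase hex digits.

d9765c5c5c5c

Key hex bytes 85 2a is 2 bytes ≤ B = 6; zero-pad to 6 bytes: K' = 85 2a 00 00 00 00.
XOR each byte with 0x5c: 85⊕5c=d9, 2a⊕5c=76, 00⊕5c=5c, 00⊕5c=5c, 00⊕5c=5c, 00⊕5c=5c.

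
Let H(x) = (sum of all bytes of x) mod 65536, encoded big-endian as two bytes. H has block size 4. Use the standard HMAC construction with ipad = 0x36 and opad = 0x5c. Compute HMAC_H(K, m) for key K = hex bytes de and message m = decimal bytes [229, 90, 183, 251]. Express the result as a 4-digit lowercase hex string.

0215

Key hex bytes de is 1 byte ≤ B = 4; zero-pad to 4 bytes: K' = de 00 00 00.
K' ⊕ ipad = e8 36 36 36.  K' ⊕ opad = 82 5c 5c 5c.
Inner input = (K'⊕ipad) ∥ m = e8 36 36 36 ∥ e5 5a b7 fb.
Inner hash: sum = 232+54+54+54+229+90+183+251 = 1147 → 04 7b.
Outer input = (K'⊕opad) ∥ inner = 82 5c 5c 5c ∥ 04 7b.
Outer hash (tag): sum = 130+92+92+92+4+123 = 533 → 02 15.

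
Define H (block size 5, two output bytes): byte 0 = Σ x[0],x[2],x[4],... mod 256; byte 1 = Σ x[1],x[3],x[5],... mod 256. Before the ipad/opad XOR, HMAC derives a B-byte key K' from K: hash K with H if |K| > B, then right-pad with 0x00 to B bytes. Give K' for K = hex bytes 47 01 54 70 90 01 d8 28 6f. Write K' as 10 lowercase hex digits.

|K| = 9 > B = 5, so first hash the key.
H(K): even-index sum = 626 mod 256 = 114; odd-index sum = 154 mod 256 = 154 → 72 9a.
Zero-pad H(K) = 72 9a to 5 bytes: K' = 72 9a 00 00 00.

729a000000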